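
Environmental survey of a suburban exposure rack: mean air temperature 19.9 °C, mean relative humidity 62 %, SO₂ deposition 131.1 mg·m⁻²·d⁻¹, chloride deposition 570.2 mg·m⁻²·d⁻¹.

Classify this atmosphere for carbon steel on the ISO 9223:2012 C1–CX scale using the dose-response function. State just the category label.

C5

carbon steel: f(T) = -0.054·(T−10) [T>10 °C] = -0.5346
  SO₂ term: 1.77·131.1^0.52·exp(0.02·62-0.5346) = 45.24
  Sd branch = 0.102·Sd^0.62·e^(0.033·RH+0.04·T) = 89.45 μm/a
  sum: 45.24 + 89.45 → r_corr = 134.7 μm/a
ISO 9223 Table 2 (carbon steel): 80 < 135 ≤ 200 μm/a ⇒ C5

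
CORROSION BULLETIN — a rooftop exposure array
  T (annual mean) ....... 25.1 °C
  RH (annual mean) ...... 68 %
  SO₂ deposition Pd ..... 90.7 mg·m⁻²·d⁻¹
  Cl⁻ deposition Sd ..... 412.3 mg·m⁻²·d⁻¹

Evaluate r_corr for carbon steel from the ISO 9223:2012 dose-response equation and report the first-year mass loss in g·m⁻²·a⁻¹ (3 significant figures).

r_corr = 1.11e+03 g·m⁻²·a⁻¹

carbon steel: T>10 °C ⇒ hinge -0.054·(25.1−10) = -0.8154
  Pd branch = 1.77·Pd^0.52·e^(0.02·RH+f) = 31.8 μm/a
  Cl⁻ term: 0.102·412.3^0.62·exp(0.033·68+0.04·25.1) = 109.8
  sum: 31.8 + 109.8 → r_corr = 141.6 μm/a
Convert to mass loss: 141.6 μm/a × 7.85 g/cm³ = 1112 g·m⁻²·a⁻¹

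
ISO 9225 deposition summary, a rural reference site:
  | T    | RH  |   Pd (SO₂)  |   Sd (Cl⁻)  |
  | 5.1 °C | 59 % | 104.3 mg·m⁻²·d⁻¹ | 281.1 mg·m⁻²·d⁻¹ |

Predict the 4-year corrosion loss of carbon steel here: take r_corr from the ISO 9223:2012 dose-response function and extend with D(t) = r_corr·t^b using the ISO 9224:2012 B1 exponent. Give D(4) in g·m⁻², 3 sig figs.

carbon steel: T≤10 °C ⇒ hinge +0.150·(5.1−10) = -0.7350
  sulphur-dioxide contribution → 30.96 μm/a
  chloride contribution → 28.91 μm/a
  ⇒ r_corr(carbon steel) = 59.87 μm/a
Power-law: D(4) = r_corr · 4^0.523
  D(4) = 59.87 × 4^0.523 = 59.87 × 2.065 = 123.6 μm
  Mass loss = 123.6 μm × 7.85 g/cm³ = 970.4 g·m⁻²

D(4) = 970 g·m⁻²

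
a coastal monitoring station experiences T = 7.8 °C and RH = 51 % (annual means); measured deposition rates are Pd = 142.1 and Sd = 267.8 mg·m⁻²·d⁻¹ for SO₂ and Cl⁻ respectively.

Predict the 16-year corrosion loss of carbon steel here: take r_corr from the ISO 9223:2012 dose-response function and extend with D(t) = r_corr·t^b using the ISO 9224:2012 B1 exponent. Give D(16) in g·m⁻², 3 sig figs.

carbon steel: f(T) = +0.150·(T−10) [T≤10 °C] = -0.3300
  Pd branch = 1.77·Pd^0.52·e^(0.02·RH+f) = 46.45 μm/a
  Cl⁻ term: 0.102·267.8^0.62·exp(0.033·51+0.04·7.8) = 24
  r_corr = 46.45 + 24 = 70.45 μm/a
Power-law: D(16) = r_corr · 16^0.523
  D(16) = 70.45 × 16^0.523 = 70.45 × 4.263 = 300.4 μm
  Mass loss = 300.4 μm × 7.85 g/cm³ = 2358 g·m⁻²

D(16) = 2.36e+03 g·m⁻²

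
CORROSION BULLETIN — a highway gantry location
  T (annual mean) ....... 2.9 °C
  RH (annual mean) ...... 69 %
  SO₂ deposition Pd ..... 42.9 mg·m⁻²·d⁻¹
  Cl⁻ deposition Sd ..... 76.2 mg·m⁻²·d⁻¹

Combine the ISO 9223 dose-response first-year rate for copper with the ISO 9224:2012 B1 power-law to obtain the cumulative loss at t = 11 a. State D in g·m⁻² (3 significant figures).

copper: temperature factor f = +0.126·(-7.1) = -0.8946
  Pd branch = 0.0053·Pd^0.26·e^(0.059·RH+f) = 0.3374 μm/a
  Cl⁻ term: 0.01025·76.2^0.27·exp(0.036·69+0.049·2.9) = 0.4564
  r_corr = 0.3374 + 0.4564 = 0.7939 μm/a
Long-term exponent b (ISO 9224 Table 2, B1) = 0.667
  D(11) = 0.7939 × 11^0.667 = 0.7939 × 4.95 = 3.93 μm
  Mass loss = 3.93 μm × 8.96 g/cm³ = 35.21 g·m⁻²

D(11) = 35.2 g·m⁻²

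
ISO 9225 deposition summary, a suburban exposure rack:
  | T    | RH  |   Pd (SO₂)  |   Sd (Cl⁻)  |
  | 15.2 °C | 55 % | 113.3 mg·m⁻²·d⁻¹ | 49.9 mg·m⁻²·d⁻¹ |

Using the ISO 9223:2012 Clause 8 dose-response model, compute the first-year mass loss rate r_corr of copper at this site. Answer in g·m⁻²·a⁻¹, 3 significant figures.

copper: temperature factor f = -0.080·(5.2) = -0.4160
  sulphur-dioxide contribution → 0.3069 μm/a
  chloride contribution → 0.4493 μm/a
  total first-year rate 0.7562 μm/a
Convert to mass loss: 0.7562 μm/a × 8.96 g/cm³ = 6.776 g·m⁻²·a⁻¹

r_corr = 6.78 g·m⁻²·a⁻¹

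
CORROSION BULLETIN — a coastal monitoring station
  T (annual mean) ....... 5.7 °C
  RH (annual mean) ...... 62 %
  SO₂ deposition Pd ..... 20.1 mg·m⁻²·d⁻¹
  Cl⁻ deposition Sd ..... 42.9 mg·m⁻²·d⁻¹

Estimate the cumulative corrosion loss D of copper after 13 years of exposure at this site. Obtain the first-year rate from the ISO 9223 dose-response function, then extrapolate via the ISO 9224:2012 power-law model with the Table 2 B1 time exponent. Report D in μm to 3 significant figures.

copper: T≤10 °C ⇒ hinge +0.126·(5.7−10) = -0.5418
  Pd branch = 0.0053·Pd^0.26·e^(0.059·RH+f) = 0.2609 μm/a
  Cl⁻ term: 0.01025·42.9^0.27·exp(0.036·62+0.049·5.7) = 0.3484
  r_corr = 0.2609 + 0.3484 = 0.6093 μm/a
Long-term exponent b (ISO 9224 Table 2, B1) = 0.667
  D(13) = 0.6093 × 13^0.667 = 0.6093 × 5.534 = 3.372 μm

D(13) = 3.37 μm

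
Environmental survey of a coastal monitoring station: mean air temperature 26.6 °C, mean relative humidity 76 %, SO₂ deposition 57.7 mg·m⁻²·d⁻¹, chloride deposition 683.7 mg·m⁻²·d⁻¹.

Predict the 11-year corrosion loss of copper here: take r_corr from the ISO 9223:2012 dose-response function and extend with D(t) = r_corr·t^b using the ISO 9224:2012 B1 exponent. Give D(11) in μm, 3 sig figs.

copper: temperature factor f = -0.080·(16.6) = -1.3280
  SO₂ term: 0.0053·57.7^0.26·exp(0.059·76-1.3280) = 0.3571
  Sd branch = 0.01025·Sd^0.27·e^(0.036·RH+0.049·T) = 3.392 μm/a
  r_corr = 0.3571 + 3.392 = 3.749 μm/a
Power-law: D(11) = r_corr · 11^0.667
  D(11) = 3.749 × 11^0.667 = 3.749 × 4.95 = 18.56 μm

D(11) = 18.6 μm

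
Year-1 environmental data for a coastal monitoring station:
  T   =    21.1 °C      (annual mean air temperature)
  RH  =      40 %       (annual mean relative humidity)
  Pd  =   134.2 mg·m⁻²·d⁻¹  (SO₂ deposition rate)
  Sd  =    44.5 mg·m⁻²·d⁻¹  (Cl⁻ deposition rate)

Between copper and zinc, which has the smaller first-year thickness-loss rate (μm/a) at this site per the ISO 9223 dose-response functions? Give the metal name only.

copper: temperature factor f = -0.080·(11.1) = -0.8880
  SO₂ term: 0.0053·134.2^0.26·exp(0.059·40-0.8880) = 0.08256
  Sd branch = 0.01025·Sd^0.27·e^(0.036·RH+0.049·T) = 0.339 μm/a
  r_corr = 0.08256 + 0.339 = 0.4215 μm/a
zinc: temperature factor f = -0.071·(11.1) = -0.7881
  Pd branch = 0.0129·Pd^0.44·e^(0.046·RH+f) = 0.3189 μm/a
  Cl⁻ term: 0.0175·44.5^0.57·exp(0.008·40+0.085·21.1) = 1.26
  sum: 0.3189 + 1.26 → r_corr = 1.579 μm/a
Ordering by μm/a: zinc (1.58) > copper (0.422)

copper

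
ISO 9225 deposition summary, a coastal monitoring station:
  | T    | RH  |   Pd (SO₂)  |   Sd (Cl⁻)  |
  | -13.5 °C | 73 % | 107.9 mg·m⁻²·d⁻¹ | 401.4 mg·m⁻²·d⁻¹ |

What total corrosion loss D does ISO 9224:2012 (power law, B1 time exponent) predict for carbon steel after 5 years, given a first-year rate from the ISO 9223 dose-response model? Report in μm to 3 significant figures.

carbon steel: T≤10 °C ⇒ hinge +0.150·(-13.5−10) = -3.5250
  Pd branch = 1.77·Pd^0.52·e^(0.02·RH+f) = 2.561 μm/a
  Cl⁻ term: 0.102·401.4^0.62·exp(0.033·73+0.04·-13.5) = 27.2
  r_corr = 2.561 + 27.2 = 29.76 μm/a
ISO 9224: D(t) = r_corr · t^b with b = 0.523 (carbon steel, B1)
  D(5) = 29.76 × 5^0.523 = 29.76 × 2.32 = 69.05 μm

D(5) = 69.0 μm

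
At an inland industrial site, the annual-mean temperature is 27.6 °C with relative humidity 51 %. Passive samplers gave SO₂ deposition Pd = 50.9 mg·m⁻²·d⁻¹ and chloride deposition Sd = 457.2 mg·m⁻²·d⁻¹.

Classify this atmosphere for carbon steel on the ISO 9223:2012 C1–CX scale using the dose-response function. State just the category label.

carbon steel: T>10 °C ⇒ hinge -0.054·(27.6−10) = -0.9504
  SO₂ term: 1.77·50.9^0.52·exp(0.02·51-0.9504) = 14.65
  Cl⁻ term: 0.102·457.2^0.62·exp(0.033·51+0.04·27.6) = 73.83
  r_corr = 14.65 + 73.83 = 88.48 μm/a
Category bounds: 80…200 μm/a bracket r_corr ⇒ C5

C5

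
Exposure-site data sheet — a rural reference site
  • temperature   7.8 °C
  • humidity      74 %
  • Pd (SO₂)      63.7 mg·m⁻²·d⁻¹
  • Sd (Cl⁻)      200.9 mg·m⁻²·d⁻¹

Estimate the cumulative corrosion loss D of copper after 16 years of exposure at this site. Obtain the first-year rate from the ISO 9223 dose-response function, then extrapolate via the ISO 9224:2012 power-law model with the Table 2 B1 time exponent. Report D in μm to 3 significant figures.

D(16) = 11.7 μm

copper: f(T) = +0.126·(T−10) [T≤10 °C] = -0.2772
  SO₂ term: 0.0053·63.7^0.26·exp(0.059·74-0.2772) = 0.9313
  Cl⁻ term: 0.01025·200.9^0.27·exp(0.036·74+0.049·7.8) = 0.9026
  sum: 0.9313 + 0.9026 → r_corr = 1.834 μm/a
Power-law: D(16) = r_corr · 16^0.667
  D(16) = 1.834 × 16^0.667 = 1.834 × 6.355 = 11.66 μm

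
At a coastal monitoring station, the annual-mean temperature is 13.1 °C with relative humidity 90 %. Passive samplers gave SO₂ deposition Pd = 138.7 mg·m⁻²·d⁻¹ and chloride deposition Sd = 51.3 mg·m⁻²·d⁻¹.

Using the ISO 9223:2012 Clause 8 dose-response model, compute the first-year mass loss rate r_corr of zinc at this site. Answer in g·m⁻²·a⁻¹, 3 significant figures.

r_corr = 48.0 g·m⁻²·a⁻¹

zinc: temperature factor f = -0.071·(3.1) = -0.2201
  Pd branch = 0.0129·Pd^0.44·e^(0.046·RH+f) = 5.695 μm/a
  Sd branch = 0.0175·Sd^0.57·e^(0.008·RH+0.085·T) = 1.033 μm/a
  r_corr = 5.695 + 1.033 = 6.728 μm/a
Convert to mass loss: 6.728 μm/a × 7.14 g/cm³ = 48.04 g·m⁻²·a⁻¹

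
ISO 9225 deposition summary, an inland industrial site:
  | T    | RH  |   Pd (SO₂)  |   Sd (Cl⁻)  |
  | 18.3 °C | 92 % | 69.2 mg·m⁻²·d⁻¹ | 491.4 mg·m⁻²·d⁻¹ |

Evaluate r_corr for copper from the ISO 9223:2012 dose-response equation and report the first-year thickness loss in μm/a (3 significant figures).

copper: f(T) = -0.080·(T−10) [T>10 °C] = -0.6640
  sulphur-dioxide contribution → 1.869 μm/a
  chloride contribution → 3.675 μm/a
  ⇒ r_corr(copper) = 5.544 μm/a

r_corr = 5.54 μm/a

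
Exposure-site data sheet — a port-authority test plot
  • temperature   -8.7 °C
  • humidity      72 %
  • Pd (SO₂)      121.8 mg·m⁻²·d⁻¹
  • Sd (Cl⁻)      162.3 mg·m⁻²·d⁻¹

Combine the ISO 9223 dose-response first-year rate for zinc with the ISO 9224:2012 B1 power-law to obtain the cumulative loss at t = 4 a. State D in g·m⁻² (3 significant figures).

zinc: f(T) = +0.038·(T−10) [T≤10 °C] = -0.7106
  Pd branch = 0.0129·Pd^0.44·e^(0.046·RH+f) = 1.439 μm/a
  Sd branch = 0.0175·Sd^0.57·e^(0.008·RH+0.085·T) = 0.2703 μm/a
  sum: 1.439 + 0.2703 → r_corr = 1.709 μm/a
Power-law: D(4) = r_corr · 4^0.813
  D(4) = 1.709 × 4^0.813 = 1.709 × 3.087 = 5.276 μm
  Mass loss = 5.276 μm × 7.14 g/cm³ = 37.67 g·m⁻²

D(4) = 37.7 g·m⁻²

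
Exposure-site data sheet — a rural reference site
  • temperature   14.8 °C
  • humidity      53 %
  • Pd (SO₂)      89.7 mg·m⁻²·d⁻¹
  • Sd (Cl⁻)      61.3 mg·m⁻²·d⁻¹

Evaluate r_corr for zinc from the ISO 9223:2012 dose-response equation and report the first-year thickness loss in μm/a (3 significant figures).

r_corr = 1.74 μm/a

zinc: T>10 °C ⇒ hinge -0.071·(14.8−10) = -0.3408
  SO₂ term: 0.0129·89.7^0.44·exp(0.046·53-0.3408) = 0.7597
  Sd branch = 0.0175·Sd^0.57·e^(0.008·RH+0.085·T) = 0.9826 μm/a
  sum: 0.7597 + 0.9826 → r_corr = 1.742 μm/a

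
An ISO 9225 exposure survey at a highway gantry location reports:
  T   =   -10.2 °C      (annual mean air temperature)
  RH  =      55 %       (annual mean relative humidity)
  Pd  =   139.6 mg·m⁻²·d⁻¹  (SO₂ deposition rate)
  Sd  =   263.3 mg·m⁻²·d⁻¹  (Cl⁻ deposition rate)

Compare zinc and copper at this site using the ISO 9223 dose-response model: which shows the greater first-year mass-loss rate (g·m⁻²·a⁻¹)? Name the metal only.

zinc: f(T) = +0.038·(T−10) [T≤10 °C] = -0.7676
  SO₂ term: 0.0129·139.6^0.44·exp(0.046·55-0.7676) = 0.6603
  Cl⁻ term: 0.0175·263.3^0.57·exp(0.008·55+0.085·-10.2) = 0.2737
  r_corr = 0.6603 + 0.2737 = 0.934 μm/a
  mass loss = 0.934 μm/a × 7.14 g/cm³ = 6.669 g·m⁻²·a⁻¹
copper: temperature factor f = +0.126·(-20.2) = -2.5452
  Pd branch = 0.0053·Pd^0.26·e^(0.059·RH+f) = 0.03854 μm/a
  Sd branch = 0.01025·Sd^0.27·e^(0.036·RH+0.049·T) = 0.2028 μm/a
  r_corr = 0.03854 + 0.2028 = 0.2413 μm/a
  mass loss = 0.2413 μm/a × 8.96 g/cm³ = 2.162 g·m⁻²·a⁻¹
Ordering by g·m⁻²·a⁻¹: zinc (6.67) > copper (2.16)

zinc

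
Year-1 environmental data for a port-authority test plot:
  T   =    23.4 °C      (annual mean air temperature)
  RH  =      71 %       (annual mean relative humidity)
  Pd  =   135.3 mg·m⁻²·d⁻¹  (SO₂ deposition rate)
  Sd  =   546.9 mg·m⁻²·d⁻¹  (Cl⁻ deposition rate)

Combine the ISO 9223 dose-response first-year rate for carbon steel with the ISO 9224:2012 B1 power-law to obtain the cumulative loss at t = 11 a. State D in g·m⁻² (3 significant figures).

carbon steel: f(T) = -0.054·(T−10) [T>10 °C] = -0.7236
  Pd branch = 1.77·Pd^0.52·e^(0.02·RH+f) = 45.57 μm/a
  Sd branch = 0.102·Sd^0.62·e^(0.033·RH+0.04·T) = 134.9 μm/a
  sum: 45.57 + 134.9 → r_corr = 180.5 μm/a
Power-law: D(11) = r_corr · 11^0.523
  D(11) = 180.5 × 11^0.523 = 180.5 × 3.505 = 632.6 μm
  Mass loss = 632.6 μm × 7.85 g/cm³ = 4966 g·m⁻²

D(11) = 4.97e+03 g·m⁻²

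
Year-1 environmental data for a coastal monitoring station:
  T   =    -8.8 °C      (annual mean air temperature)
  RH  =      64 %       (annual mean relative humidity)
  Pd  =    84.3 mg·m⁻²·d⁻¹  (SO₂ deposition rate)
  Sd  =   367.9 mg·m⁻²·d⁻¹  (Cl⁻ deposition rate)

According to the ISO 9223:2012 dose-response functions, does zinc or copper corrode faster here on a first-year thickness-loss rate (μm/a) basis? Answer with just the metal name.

zinc: temperature factor f = +0.038·(-18.8) = -0.7144
  SO₂ term: 0.0129·84.3^0.44·exp(0.046·64-0.7144) = 0.8438
  Sd branch = 0.0175·Sd^0.57·e^(0.008·RH+0.085·T) = 0.4009 μm/a
  r_corr = 0.8438 + 0.4009 = 1.245 μm/a
copper: T≤10 °C ⇒ hinge +0.126·(-8.8−10) = -2.3688
  Pd branch = 0.0053·Pd^0.26·e^(0.059·RH+f) = 0.06857 μm/a
  Sd branch = 0.01025·Sd^0.27·e^(0.036·RH+0.049·T) = 0.3287 μm/a
  r_corr = 0.06857 + 0.3287 = 0.3973 μm/a
Ordering by μm/a: zinc (1.24) > copper (0.397)

zinc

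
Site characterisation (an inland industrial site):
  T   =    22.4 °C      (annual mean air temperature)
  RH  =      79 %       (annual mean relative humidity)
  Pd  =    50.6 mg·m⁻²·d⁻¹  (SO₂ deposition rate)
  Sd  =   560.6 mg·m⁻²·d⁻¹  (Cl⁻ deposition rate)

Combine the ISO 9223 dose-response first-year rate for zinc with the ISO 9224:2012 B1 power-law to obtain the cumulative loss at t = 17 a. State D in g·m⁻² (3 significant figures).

zinc: f(T) = -0.071·(T−10) [T>10 °C] = -0.8804
  sulphur-dioxide contribution → 1.138 μm/a
  chloride contribution → 8.15 μm/a
  ⇒ r_corr(zinc) = 9.288 μm/a
Long-term exponent b (ISO 9224 Table 2, B1) = 0.813
  D(17) = 9.288 × 17^0.813 = 9.288 × 10.01 = 92.96 μm
  Mass loss = 92.96 μm × 7.14 g/cm³ = 663.7 g·m⁻²

D(17) = 664 g·m⁻²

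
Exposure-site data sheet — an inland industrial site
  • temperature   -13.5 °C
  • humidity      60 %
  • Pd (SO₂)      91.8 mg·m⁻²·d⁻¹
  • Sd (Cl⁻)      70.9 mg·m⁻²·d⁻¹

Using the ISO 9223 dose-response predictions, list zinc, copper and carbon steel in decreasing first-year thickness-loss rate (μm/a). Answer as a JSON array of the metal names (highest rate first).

zinc: temperature factor f = +0.038·(-23.5) = -0.8930
  Pd branch = 0.0129·Pd^0.44·e^(0.046·RH+f) = 0.6096 μm/a
  Cl⁻ term: 0.0175·70.9^0.57·exp(0.008·60+0.085·-13.5) = 0.1019
  sum: 0.6096 + 0.1019 → r_corr = 0.7115 μm/a
copper: temperature factor f = +0.126·(-23.5) = -2.9610
  SO₂ term: 0.0053·91.8^0.26·exp(0.059·60-2.9610) = 0.03062
  Sd branch = 0.01025·Sd^0.27·e^(0.036·RH+0.049·T) = 0.1449 μm/a
  r_corr = 0.03062 + 0.1449 = 0.1756 μm/a
carbon steel: T≤10 °C ⇒ hinge +0.150·(-13.5−10) = -3.5250
  Pd branch = 1.77·Pd^0.52·e^(0.02·RH+f) = 1.815 μm/a
  Sd branch = 0.102·Sd^0.62·e^(0.033·RH+0.04·T) = 6.045 μm/a
  r_corr = 1.815 + 6.045 = 7.86 μm/a
Ordering by μm/a: carbon steel (7.86) > zinc (0.711) > copper (0.176)

["carbon steel", "zinc", "copper"]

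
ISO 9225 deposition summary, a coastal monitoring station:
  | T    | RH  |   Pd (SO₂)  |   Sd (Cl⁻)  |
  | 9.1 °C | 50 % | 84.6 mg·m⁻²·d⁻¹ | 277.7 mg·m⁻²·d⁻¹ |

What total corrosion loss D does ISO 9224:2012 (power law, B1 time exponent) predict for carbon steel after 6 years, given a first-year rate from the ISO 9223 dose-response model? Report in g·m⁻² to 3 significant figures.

D(6) = 1.35e+03 g·m⁻²

carbon steel: T≤10 °C ⇒ hinge +0.150·(9.1−10) = -0.1350
  SO₂ term: 1.77·84.6^0.52·exp(0.02·50-0.1350) = 42.25
  Sd branch = 0.102·Sd^0.62·e^(0.033·RH+0.04·T) = 25.02 μm/a
  r_corr = 42.25 + 25.02 = 67.27 μm/a
Long-term exponent b (ISO 9224 Table 2, B1) = 0.523
  D(6) = 67.27 × 6^0.523 = 67.27 × 2.553 = 171.7 μm
  Mass loss = 171.7 μm × 7.85 g/cm³ = 1348 g·m⁻²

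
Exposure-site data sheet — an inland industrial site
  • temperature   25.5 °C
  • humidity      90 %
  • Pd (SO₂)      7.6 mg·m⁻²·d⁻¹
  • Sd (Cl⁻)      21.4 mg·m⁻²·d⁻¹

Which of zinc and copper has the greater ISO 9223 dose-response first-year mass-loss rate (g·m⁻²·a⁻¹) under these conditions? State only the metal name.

zinc: f(T) = -0.071·(T−10) [T>10 °C] = -1.1005
  sulphur-dioxide contribution → 0.6579 μm/a
  chloride contribution → 1.801 μm/a
  total first-year rate 2.458 μm/a
  mass loss = 2.458 μm/a × 7.14 g/cm³ = 17.55 g·m⁻²·a⁻¹
copper: f(T) = -0.080·(T−10) [T>10 °C] = -1.2400
  sulphur-dioxide contribution → 0.5259 μm/a
  chloride contribution → 2.088 μm/a
  ⇒ r_corr(copper) = 2.614 μm/a
  mass loss = 2.614 μm/a × 8.96 g/cm³ = 23.42 g·m⁻²·a⁻¹
Ordering by g·m⁻²·a⁻¹: copper (23.4) > zinc (17.6)

copper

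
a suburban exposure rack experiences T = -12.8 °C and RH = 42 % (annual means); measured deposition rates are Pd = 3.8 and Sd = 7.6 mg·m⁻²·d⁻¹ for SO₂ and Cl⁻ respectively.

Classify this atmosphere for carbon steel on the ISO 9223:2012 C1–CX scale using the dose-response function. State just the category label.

C1

carbon steel: f(T) = +0.150·(T−10) [T≤10 °C] = -3.4200
  SO₂ term: 1.77·3.8^0.52·exp(0.02·42-3.4200) = 0.2685
  Sd branch = 0.102·Sd^0.62·e^(0.033·RH+0.04·T) = 0.8596 μm/a
  sum: 0.2685 + 0.8596 → r_corr = 1.128 μm/a
ISO 9223 Table 2 (carbon steel): 0 < 1.13 ≤ 1.3 μm/a ⇒ C1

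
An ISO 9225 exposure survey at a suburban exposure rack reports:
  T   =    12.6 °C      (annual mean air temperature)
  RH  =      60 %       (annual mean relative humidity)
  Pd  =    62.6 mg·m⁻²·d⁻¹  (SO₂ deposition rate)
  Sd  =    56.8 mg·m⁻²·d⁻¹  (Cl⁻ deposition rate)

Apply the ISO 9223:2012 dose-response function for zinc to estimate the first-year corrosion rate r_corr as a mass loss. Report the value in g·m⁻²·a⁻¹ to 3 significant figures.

r_corr = 13.4 g·m⁻²·a⁻¹

zinc: temperature factor f = -0.071·(2.6) = -0.1846
  Pd branch = 0.0129·Pd^0.44·e^(0.046·RH+f) = 1.046 μm/a
  Cl⁻ term: 0.0175·56.8^0.57·exp(0.008·60+0.085·12.6) = 0.8253
  r_corr = 1.046 + 0.8253 = 1.871 μm/a
Convert to mass loss: 1.871 μm/a × 7.14 g/cm³ = 13.36 g·m⁻²·a⁻¹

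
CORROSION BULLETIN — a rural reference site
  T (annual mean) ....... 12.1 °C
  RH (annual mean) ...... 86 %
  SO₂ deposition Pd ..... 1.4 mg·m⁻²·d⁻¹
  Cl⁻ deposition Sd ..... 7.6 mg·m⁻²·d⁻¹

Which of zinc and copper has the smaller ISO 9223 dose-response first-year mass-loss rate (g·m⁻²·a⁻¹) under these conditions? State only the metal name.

zinc: temperature factor f = -0.071·(2.1) = -0.1491
  Pd branch = 0.0129·Pd^0.44·e^(0.046·RH+f) = 0.6733 μm/a
  Cl⁻ term: 0.0175·7.6^0.57·exp(0.008·86+0.085·12.1) = 0.3094
  r_corr = 0.6733 + 0.3094 = 0.9827 μm/a
  mass loss = 0.9827 μm/a × 7.14 g/cm³ = 7.017 g·m⁻²·a⁻¹
copper: f(T) = -0.080·(T−10) [T>10 °C] = -0.1680
  SO₂ term: 0.0053·1.4^0.26·exp(0.059·86-0.1680) = 0.7815
  Sd branch = 0.01025·Sd^0.27·e^(0.036·RH+0.049·T) = 0.7089 μm/a
  r_corr = 0.7815 + 0.7089 = 1.49 μm/a
  mass loss = 1.49 μm/a × 8.96 g/cm³ = 13.35 g·m⁻²·a⁻¹
Ordering by g·m⁻²·a⁻¹: copper (13.4) > zinc (7.02)

zinc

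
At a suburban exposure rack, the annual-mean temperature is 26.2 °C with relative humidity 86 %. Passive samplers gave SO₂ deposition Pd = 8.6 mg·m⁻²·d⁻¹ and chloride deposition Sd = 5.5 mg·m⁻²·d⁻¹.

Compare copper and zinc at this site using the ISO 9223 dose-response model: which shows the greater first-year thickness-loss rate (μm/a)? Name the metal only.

copper: f(T) = -0.080·(T−10) [T>10 °C] = -1.2960
  SO₂ term: 0.0053·8.6^0.26·exp(0.059·86-1.2960) = 0.4055
  Cl⁻ term: 0.01025·5.5^0.27·exp(0.036·86+0.049·26.2) = 1.296
  sum: 0.4055 + 1.296 → r_corr = 1.702 μm/a
zinc: f(T) = -0.071·(T−10) [T>10 °C] = -1.1502
  Pd branch = 0.0129·Pd^0.44·e^(0.046·RH+f) = 0.5499 μm/a
  Sd branch = 0.0175·Sd^0.57·e^(0.008·RH+0.085·T) = 0.8531 μm/a
  r_corr = 0.5499 + 0.8531 = 1.403 μm/a
Ordering by μm/a: copper (1.7) > zinc (1.4)

copper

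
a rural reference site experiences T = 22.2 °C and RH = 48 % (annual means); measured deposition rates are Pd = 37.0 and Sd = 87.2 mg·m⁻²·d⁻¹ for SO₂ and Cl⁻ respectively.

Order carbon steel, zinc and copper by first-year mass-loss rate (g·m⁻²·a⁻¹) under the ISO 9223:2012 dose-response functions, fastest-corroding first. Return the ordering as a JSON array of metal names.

["carbon steel", "zinc", "copper"]

carbon steel: f(T) = -0.054·(T−10) [T>10 °C] = -0.6588
  Pd branch = 1.77·Pd^0.52·e^(0.02·RH+f) = 15.64 μm/a
  Sd branch = 0.102·Sd^0.62·e^(0.033·RH+0.04·T) = 19.29 μm/a
  sum: 15.64 + 19.29 → r_corr = 34.93 μm/a
  mass loss = 34.93 μm/a × 7.85 g/cm³ = 274.2 g·m⁻²·a⁻¹
zinc: temperature factor f = -0.071·(12.2) = -0.8662
  SO₂ term: 0.0129·37.0^0.44·exp(0.046·48-0.8662) = 0.2417
  Sd branch = 0.0175·Sd^0.57·e^(0.008·RH+0.085·T) = 2.165 μm/a
  sum: 0.2417 + 2.165 → r_corr = 2.407 μm/a
  mass loss = 2.407 μm/a × 7.14 g/cm³ = 17.18 g·m⁻²·a⁻¹
copper: f(T) = -0.080·(T−10) [T>10 °C] = -0.9760
  SO₂ term: 0.0053·37.0^0.26·exp(0.059·48-0.9760) = 0.08671
  Sd branch = 0.01025·Sd^0.27·e^(0.036·RH+0.049·T) = 0.5722 μm/a
  sum: 0.08671 + 0.5722 → r_corr = 0.6589 μm/a
  mass loss = 0.6589 μm/a × 8.96 g/cm³ = 5.904 g·m⁻²·a⁻¹
Ordering by g·m⁻²·a⁻¹: carbon steel (274) > zinc (17.2) > copper (5.9)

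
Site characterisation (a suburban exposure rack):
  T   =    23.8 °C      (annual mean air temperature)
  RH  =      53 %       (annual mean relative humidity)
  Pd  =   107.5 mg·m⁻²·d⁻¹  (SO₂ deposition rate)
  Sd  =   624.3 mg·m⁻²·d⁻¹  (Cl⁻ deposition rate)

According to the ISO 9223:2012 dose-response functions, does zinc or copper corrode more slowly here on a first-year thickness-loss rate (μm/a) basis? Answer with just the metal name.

zinc: T>10 °C ⇒ hinge -0.071·(23.8−10) = -0.9798
  sulphur-dioxide contribution → 0.4342 μm/a
  chloride contribution → 7.927 μm/a
  total first-year rate 8.362 μm/a
copper: temperature factor f = -0.080·(13.8) = -1.1040
  sulphur-dioxide contribution → 0.1352 μm/a
  chloride contribution → 1.261 μm/a
  total first-year rate 1.396 μm/a
Ordering by μm/a: zinc (8.36) > copper (1.4)

copper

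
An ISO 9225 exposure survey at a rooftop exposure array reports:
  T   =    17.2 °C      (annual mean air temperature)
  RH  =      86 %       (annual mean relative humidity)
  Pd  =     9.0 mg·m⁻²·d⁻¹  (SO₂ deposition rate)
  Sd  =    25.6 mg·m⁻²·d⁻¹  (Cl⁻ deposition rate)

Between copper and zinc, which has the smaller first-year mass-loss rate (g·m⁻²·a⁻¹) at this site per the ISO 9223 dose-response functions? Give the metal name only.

zinc

copper: temperature factor f = -0.080·(7.2) = -0.5760
  sulphur-dioxide contribution → 0.843 μm/a
  chloride contribution → 1.263 μm/a
  total first-year rate 2.106 μm/a
  mass loss = 2.106 μm/a × 8.96 g/cm³ = 18.87 g·m⁻²·a⁻¹
zinc: f(T) = -0.071·(T−10) [T>10 °C] = -0.5112
  sulphur-dioxide contribution → 1.063 μm/a
  chloride contribution → 0.9538 μm/a
  total first-year rate 2.017 μm/a
  mass loss = 2.017 μm/a × 7.14 g/cm³ = 14.4 g·m⁻²·a⁻¹
Ordering by g·m⁻²·a⁻¹: copper (18.9) > zinc (14.4)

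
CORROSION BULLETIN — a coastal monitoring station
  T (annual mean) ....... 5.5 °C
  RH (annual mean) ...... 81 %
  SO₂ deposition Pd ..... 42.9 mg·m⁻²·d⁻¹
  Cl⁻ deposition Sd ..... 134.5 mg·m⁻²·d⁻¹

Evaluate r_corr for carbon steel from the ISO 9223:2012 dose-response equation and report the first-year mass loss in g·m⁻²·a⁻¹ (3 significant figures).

r_corr = 554 g·m⁻²·a⁻¹

carbon steel: temperature factor f = +0.150·(-4.5) = -0.6750
  Pd branch = 1.77·Pd^0.52·e^(0.02·RH+f) = 32.16 μm/a
  Sd branch = 0.102·Sd^0.62·e^(0.033·RH+0.04·T) = 38.44 μm/a
  sum: 32.16 + 38.44 → r_corr = 70.6 μm/a
Convert to mass loss: 70.6 μm/a × 7.85 g/cm³ = 554.2 g·m⁻²·a⁻¹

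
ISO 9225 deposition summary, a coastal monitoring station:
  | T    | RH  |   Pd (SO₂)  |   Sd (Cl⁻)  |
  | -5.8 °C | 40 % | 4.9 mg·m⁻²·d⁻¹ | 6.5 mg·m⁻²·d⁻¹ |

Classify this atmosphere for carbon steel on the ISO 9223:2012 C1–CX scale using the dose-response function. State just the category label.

carbon steel: T≤10 °C ⇒ hinge +0.150·(-5.8−10) = -2.3700
  Pd branch = 1.77·Pd^0.52·e^(0.02·RH+f) = 0.8415 μm/a
  Sd branch = 0.102·Sd^0.62·e^(0.033·RH+0.04·T) = 0.9663 μm/a
  r_corr = 0.8415 + 0.9663 = 1.808 μm/a
ISO 9223 Table 2 (carbon steel): 1.3 < 1.81 ≤ 25 μm/a ⇒ C2

C2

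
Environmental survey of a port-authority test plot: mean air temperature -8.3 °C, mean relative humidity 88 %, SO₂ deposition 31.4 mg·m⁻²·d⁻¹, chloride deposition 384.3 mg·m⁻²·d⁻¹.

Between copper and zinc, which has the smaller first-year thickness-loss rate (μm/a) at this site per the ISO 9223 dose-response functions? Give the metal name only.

copper: T≤10 °C ⇒ hinge +0.126·(-8.3−10) = -2.3058
  Pd branch = 0.0053·Pd^0.26·e^(0.059·RH+f) = 0.2328 μm/a
  Sd branch = 0.01025·Sd^0.27·e^(0.036·RH+0.049·T) = 0.8087 μm/a
  sum: 0.2328 + 0.8087 → r_corr = 1.042 μm/a
zinc: T≤10 °C ⇒ hinge +0.038·(-8.3−10) = -0.6954
  SO₂ term: 0.0129·31.4^0.44·exp(0.046·88-0.6954) = 1.68
  Sd branch = 0.0175·Sd^0.57·e^(0.008·RH+0.085·T) = 0.5196 μm/a
  sum: 1.68 + 0.5196 → r_corr = 2.199 μm/a
Ordering by μm/a: zinc (2.2) > copper (1.04)

copper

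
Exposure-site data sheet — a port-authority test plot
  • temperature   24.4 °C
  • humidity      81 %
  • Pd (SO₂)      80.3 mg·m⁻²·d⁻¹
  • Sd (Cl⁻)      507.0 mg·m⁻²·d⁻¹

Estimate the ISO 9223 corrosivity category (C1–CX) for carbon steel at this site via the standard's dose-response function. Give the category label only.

CX

carbon steel: T>10 °C ⇒ hinge -0.054·(24.4−10) = -0.7776
  sulphur-dioxide contribution → 40.2 μm/a
  chloride contribution → 186.4 μm/a
  ⇒ r_corr(carbon steel) = 226.6 μm/a
ISO 9223 Table 2 (carbon steel): 200 < 227 ≤ 700 μm/a ⇒ CX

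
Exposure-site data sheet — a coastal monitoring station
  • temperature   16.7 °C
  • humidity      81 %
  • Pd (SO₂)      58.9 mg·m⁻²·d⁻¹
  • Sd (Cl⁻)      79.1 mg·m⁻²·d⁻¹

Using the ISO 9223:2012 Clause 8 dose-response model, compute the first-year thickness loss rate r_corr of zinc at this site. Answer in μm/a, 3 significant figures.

r_corr = 3.67 μm/a

zinc: temperature factor f = -0.071·(6.7) = -0.4757
  Pd branch = 0.0129·Pd^0.44·e^(0.046·RH+f) = 2 μm/a
  Sd branch = 0.0175·Sd^0.57·e^(0.008·RH+0.085·T) = 1.671 μm/a
  r_corr = 2 + 1.671 = 3.671 μm/a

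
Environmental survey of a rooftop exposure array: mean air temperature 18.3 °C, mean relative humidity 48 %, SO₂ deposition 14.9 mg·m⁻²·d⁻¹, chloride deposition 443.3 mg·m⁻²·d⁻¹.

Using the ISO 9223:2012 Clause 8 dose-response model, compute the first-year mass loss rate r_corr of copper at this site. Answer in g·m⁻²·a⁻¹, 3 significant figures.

r_corr = 7.41 g·m⁻²·a⁻¹

copper: T>10 °C ⇒ hinge -0.080·(18.3−10) = -0.6640
  Pd branch = 0.0053·Pd^0.26·e^(0.059·RH+f) = 0.09351 μm/a
  Cl⁻ term: 0.01025·443.3^0.27·exp(0.036·48+0.049·18.3) = 0.7332
  sum: 0.09351 + 0.7332 → r_corr = 0.8267 μm/a
Convert to mass loss: 0.8267 μm/a × 8.96 g/cm³ = 7.407 g·m⁻²·a⁻¹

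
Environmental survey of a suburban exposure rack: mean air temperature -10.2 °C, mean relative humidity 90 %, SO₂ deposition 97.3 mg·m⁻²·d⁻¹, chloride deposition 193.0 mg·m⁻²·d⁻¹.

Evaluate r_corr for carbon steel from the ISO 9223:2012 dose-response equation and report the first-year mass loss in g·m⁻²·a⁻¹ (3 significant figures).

carbon steel: temperature factor f = +0.150·(-20.2) = -3.0300
  Pd branch = 1.77·Pd^0.52·e^(0.02·RH+f) = 5.593 μm/a
  Cl⁻ term: 0.102·193.0^0.62·exp(0.033·90+0.04·-10.2) = 34.54
  r_corr = 5.593 + 34.54 = 40.13 μm/a
Convert to mass loss: 40.13 μm/a × 7.85 g/cm³ = 315 g·m⁻²·a⁻¹

r_corr = 315 g·m⁻²·a⁻¹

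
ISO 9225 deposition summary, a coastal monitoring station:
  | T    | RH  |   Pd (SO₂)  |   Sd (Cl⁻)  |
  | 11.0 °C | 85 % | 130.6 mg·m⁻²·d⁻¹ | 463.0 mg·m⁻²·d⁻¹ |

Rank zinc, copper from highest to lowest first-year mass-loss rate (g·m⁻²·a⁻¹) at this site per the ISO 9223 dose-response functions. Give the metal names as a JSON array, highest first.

zinc: T>10 °C ⇒ hinge -0.071·(11.0−10) = -0.0710
  SO₂ term: 0.0129·130.6^0.44·exp(0.046·85-0.0710) = 5.115
  Cl⁻ term: 0.0175·463.0^0.57·exp(0.008·85+0.085·11.0) = 2.909
  sum: 5.115 + 2.909 → r_corr = 8.025 μm/a
  mass loss = 8.025 μm/a × 7.14 g/cm³ = 57.3 g·m⁻²·a⁻¹
copper: f(T) = -0.080·(T−10) [T>10 °C] = -0.0800
  SO₂ term: 0.0053·130.6^0.26·exp(0.059·85-0.0800) = 2.616
  Cl⁻ term: 0.01025·463.0^0.27·exp(0.036·85+0.049·11.0) = 1.965
  r_corr = 2.616 + 1.965 = 4.582 μm/a
  mass loss = 4.582 μm/a × 8.96 g/cm³ = 41.05 g·m⁻²·a⁻¹
Ordering by g·m⁻²·a⁻¹: zinc (57.3) > copper (41.1)

["zinc", "copper"]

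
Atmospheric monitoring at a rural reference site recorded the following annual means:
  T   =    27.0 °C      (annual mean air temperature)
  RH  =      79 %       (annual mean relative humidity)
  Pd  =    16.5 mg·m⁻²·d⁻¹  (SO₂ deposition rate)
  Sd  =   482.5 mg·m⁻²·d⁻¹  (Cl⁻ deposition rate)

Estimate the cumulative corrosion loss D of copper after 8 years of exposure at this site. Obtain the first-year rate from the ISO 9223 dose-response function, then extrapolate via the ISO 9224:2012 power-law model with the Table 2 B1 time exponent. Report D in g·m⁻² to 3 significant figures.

D(8) = 136 g·m⁻²

copper: temperature factor f = -0.080·(17.0) = -1.3600
  Pd branch = 0.0053·Pd^0.26·e^(0.059·RH+f) = 0.2981 μm/a
  Cl⁻ term: 0.01025·482.5^0.27·exp(0.036·79+0.049·27.0) = 3.507
  sum: 0.2981 + 3.507 → r_corr = 3.805 μm/a
Long-term exponent b (ISO 9224 Table 2, B1) = 0.667
  D(8) = 3.805 × 8^0.667 = 3.805 × 4.003 = 15.23 μm
  Mass loss = 15.23 μm × 8.96 g/cm³ = 136.5 g·m⁻²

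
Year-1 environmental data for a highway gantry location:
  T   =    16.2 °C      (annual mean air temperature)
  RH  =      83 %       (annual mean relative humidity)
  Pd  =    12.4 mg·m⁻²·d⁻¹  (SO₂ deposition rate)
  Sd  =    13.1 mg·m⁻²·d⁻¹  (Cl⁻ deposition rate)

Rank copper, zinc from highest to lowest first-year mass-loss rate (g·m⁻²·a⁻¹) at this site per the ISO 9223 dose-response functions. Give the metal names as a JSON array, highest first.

["copper", "zinc"]

copper: temperature factor f = -0.080·(6.2) = -0.4960
  Pd branch = 0.0053·Pd^0.26·e^(0.059·RH+f) = 0.8316 μm/a
  Sd branch = 0.01025·Sd^0.27·e^(0.036·RH+0.049·T) = 0.9012 μm/a
  sum: 0.8316 + 0.9012 → r_corr = 1.733 μm/a
  mass loss = 1.733 μm/a × 8.96 g/cm³ = 15.53 g·m⁻²·a⁻¹
zinc: f(T) = -0.071·(T−10) [T>10 °C] = -0.4402
  SO₂ term: 0.0129·12.4^0.44·exp(0.046·83-0.4402) = 1.145
  Cl⁻ term: 0.0175·13.1^0.57·exp(0.008·83+0.085·16.2) = 0.5838
  r_corr = 1.145 + 0.5838 = 1.728 μm/a
  mass loss = 1.728 μm/a × 7.14 g/cm³ = 12.34 g·m⁻²·a⁻¹
Ordering by g·m⁻²·a⁻¹: copper (15.5) > zinc (12.3)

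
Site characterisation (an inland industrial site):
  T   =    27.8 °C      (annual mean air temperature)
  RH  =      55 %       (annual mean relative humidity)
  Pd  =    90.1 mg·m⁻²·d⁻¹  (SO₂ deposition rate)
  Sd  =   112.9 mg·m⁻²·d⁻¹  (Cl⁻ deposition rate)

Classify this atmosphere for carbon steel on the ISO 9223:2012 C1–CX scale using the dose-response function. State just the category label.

C4

carbon steel: T>10 °C ⇒ hinge -0.054·(27.8−10) = -0.9612
  Pd branch = 1.77·Pd^0.52·e^(0.02·RH+f) = 21.12 μm/a
  Sd branch = 0.102·Sd^0.62·e^(0.033·RH+0.04·T) = 35.68 μm/a
  sum: 21.12 + 35.68 → r_corr = 56.8 μm/a
ISO 9223 Table 2 (carbon steel): 50 < 56.8 ≤ 80 μm/a ⇒ C4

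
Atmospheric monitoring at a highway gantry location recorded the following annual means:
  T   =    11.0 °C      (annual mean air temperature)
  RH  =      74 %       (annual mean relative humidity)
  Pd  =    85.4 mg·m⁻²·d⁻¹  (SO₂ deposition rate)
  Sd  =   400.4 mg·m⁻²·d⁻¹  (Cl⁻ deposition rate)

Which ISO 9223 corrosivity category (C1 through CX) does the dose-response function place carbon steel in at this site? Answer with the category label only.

C5

carbon steel: temperature factor f = -0.054·(1.0) = -0.0540
  sulphur-dioxide contribution → 74.41 μm/a
  chloride contribution → 74.78 μm/a
  total first-year rate 149.2 μm/a
149 μm/a falls in (80, 200] for carbon steel → category C5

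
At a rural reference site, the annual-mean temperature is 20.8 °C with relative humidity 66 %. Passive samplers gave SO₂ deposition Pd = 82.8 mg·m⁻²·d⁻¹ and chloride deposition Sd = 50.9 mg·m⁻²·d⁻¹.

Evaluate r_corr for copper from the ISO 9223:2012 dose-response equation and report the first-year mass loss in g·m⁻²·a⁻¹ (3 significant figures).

r_corr = 11.0 g·m⁻²·a⁻¹

copper: T>10 °C ⇒ hinge -0.080·(20.8−10) = -0.8640
  sulphur-dioxide contribution → 0.3458 μm/a
  chloride contribution → 0.8832 μm/a
  ⇒ r_corr(copper) = 1.229 μm/a
Convert to mass loss: 1.229 μm/a × 8.96 g/cm³ = 11.01 g·m⁻²·a⁻¹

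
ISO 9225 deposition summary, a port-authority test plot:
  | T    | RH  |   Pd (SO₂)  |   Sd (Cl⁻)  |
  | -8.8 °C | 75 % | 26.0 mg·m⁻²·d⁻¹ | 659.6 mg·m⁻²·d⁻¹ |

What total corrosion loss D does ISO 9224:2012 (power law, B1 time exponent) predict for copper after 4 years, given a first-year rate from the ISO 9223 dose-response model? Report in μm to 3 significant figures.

copper: f(T) = +0.126·(T−10) [T≤10 °C] = -2.3688
  Pd branch = 0.0053·Pd^0.26·e^(0.059·RH+f) = 0.09664 μm/a
  Sd branch = 0.01025·Sd^0.27·e^(0.036·RH+0.049·T) = 0.5718 μm/a
  r_corr = 0.09664 + 0.5718 = 0.6685 μm/a
Long-term exponent b (ISO 9224 Table 2, B1) = 0.667
  D(4) = 0.6685 × 4^0.667 = 0.6685 × 2.521 = 1.685 μm

D(4) = 1.69 μm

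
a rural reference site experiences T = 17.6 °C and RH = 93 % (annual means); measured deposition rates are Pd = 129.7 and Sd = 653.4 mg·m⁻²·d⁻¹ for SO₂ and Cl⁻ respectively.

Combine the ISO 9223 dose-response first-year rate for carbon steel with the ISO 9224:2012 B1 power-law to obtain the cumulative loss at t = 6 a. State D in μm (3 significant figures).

D(6) = 872 μm

carbon steel: f(T) = -0.054·(T−10) [T>10 °C] = -0.4104
  Pd branch = 1.77·Pd^0.52·e^(0.02·RH+f) = 94.68 μm/a
  Cl⁻ term: 0.102·653.4^0.62·exp(0.033·93+0.04·17.6) = 246.9
  r_corr = 94.68 + 246.9 = 341.6 μm/a
Long-term exponent b (ISO 9224 Table 2, B1) = 0.523
  D(6) = 341.6 × 6^0.523 = 341.6 × 2.553 = 872 μm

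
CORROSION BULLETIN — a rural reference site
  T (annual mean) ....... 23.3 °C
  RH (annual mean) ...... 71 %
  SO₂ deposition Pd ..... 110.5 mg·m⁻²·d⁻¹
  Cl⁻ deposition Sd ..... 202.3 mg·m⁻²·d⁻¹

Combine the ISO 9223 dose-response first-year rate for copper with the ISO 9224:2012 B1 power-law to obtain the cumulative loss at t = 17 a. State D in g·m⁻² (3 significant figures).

copper: f(T) = -0.080·(T−10) [T>10 °C] = -1.0640
  sulphur-dioxide contribution → 0.4099 μm/a
  chloride contribution → 1.735 μm/a
  ⇒ r_corr(copper) = 2.145 μm/a
Long-term exponent b (ISO 9224 Table 2, B1) = 0.667
  D(17) = 2.145 × 17^0.667 = 2.145 × 6.618 = 14.19 μm
  Mass loss = 14.19 μm × 8.96 g/cm³ = 127.2 g·m⁻²

D(17) = 127 g·m⁻²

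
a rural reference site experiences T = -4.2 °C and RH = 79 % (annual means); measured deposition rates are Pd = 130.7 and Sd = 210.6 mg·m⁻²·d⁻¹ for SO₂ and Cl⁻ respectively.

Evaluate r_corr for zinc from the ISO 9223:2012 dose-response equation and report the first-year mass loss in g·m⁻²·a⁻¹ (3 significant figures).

zinc: f(T) = +0.038·(T−10) [T≤10 °C] = -0.5396
  SO₂ term: 0.0129·130.7^0.44·exp(0.046·79-0.5396) = 2.43
  Cl⁻ term: 0.0175·210.6^0.57·exp(0.008·79+0.085·-4.2) = 0.4862
  sum: 2.43 + 0.4862 → r_corr = 2.916 μm/a
Convert to mass loss: 2.916 μm/a × 7.14 g/cm³ = 20.82 g·m⁻²·a⁻¹

r_corr = 20.8 g·m⁻²·a⁻¹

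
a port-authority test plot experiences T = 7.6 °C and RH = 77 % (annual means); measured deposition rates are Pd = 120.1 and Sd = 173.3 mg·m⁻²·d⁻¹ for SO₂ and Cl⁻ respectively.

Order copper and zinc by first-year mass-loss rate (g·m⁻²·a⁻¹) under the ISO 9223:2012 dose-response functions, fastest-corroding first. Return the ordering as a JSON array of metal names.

["zinc", "copper"]

copper: temperature factor f = +0.126·(-2.4) = -0.3024
  Pd branch = 0.0053·Pd^0.26·e^(0.059·RH+f) = 1.278 μm/a
  Cl⁻ term: 0.01025·173.3^0.27·exp(0.036·77+0.049·7.6) = 0.9567
  r_corr = 1.278 + 0.9567 = 2.235 μm/a
  mass loss = 2.235 μm/a × 8.96 g/cm³ = 20.03 g·m⁻²·a⁻¹
zinc: temperature factor f = +0.038·(-2.4) = -0.0912
  Pd branch = 0.0129·Pd^0.44·e^(0.046·RH+f) = 3.344 μm/a
  Sd branch = 0.0175·Sd^0.57·e^(0.008·RH+0.085·T) = 1.167 μm/a
  r_corr = 3.344 + 1.167 = 4.511 μm/a
  mass loss = 4.511 μm/a × 7.14 g/cm³ = 32.21 g·m⁻²·a⁻¹
Ordering by g·m⁻²·a⁻¹: zinc (32.2) > copper (20)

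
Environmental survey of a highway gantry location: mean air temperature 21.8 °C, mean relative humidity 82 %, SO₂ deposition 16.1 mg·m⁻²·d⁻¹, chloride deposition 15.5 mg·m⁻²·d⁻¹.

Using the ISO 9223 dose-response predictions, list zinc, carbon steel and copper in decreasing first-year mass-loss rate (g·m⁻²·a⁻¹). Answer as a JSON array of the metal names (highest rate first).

zinc: T>10 °C ⇒ hinge -0.071·(21.8−10) = -0.8378
  SO₂ term: 0.0129·16.1^0.44·exp(0.046·82-0.8378) = 0.8239
  Cl⁻ term: 0.0175·15.5^0.57·exp(0.008·82+0.085·21.8) = 1.026
  sum: 0.8239 + 1.026 → r_corr = 1.85 μm/a
  mass loss = 1.85 μm/a × 7.14 g/cm³ = 13.21 g·m⁻²·a⁻¹
carbon steel: f(T) = -0.054·(T−10) [T>10 °C] = -0.6372
  Pd branch = 1.77·Pd^0.52·e^(0.02·RH+f) = 20.47 μm/a
  Cl⁻ term: 0.102·15.5^0.62·exp(0.033·82+0.04·21.8) = 19.98
  sum: 20.47 + 19.98 → r_corr = 40.44 μm/a
  mass loss = 40.44 μm/a × 7.85 g/cm³ = 317.5 g·m⁻²·a⁻¹
copper: f(T) = -0.080·(T−10) [T>10 °C] = -0.9440
  Pd branch = 0.0053·Pd^0.26·e^(0.059·RH+f) = 0.536 μm/a
  Cl⁻ term: 0.01025·15.5^0.27·exp(0.036·82+0.049·21.8) = 1.197
  sum: 0.536 + 1.197 → r_corr = 1.733 μm/a
  mass loss = 1.733 μm/a × 8.96 g/cm³ = 15.53 g·m⁻²·a⁻¹
Ordering by g·m⁻²·a⁻¹: carbon steel (317) > copper (15.5) > zinc (13.2)

["carbon steel", "copper", "zinc"]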